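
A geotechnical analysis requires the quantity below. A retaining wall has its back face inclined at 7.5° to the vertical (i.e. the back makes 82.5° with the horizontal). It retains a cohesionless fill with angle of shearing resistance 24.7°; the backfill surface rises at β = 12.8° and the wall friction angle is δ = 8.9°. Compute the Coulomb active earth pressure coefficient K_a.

K_a = sin²(α+φ) / [sin²α · sin(α−δ) · (1 + √{sin(φ+δ)sin(φ−β) / (sin(α−δ)sin(α+β))})²].
With α = 82.5°, φ = 24.7°, δ = 8.9°, β = 12.8°: K_a = 0.5345.

0.534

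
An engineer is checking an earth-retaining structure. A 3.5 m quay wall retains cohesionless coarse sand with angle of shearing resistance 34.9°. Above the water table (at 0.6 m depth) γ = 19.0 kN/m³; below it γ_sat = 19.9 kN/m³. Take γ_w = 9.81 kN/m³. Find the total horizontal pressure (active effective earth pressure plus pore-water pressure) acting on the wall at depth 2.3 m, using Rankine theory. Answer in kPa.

K_a = (1 − sin φ)/(1 + sin φ) = 0.2721.
γ' = 19.9 − 9.81 = 10.09 kN/m³.
Effective vertical stress at 2.3 m: σ'_v = 19.0×0.6 + 10.09×1.70 = 28.55 kPa.
σ'_h = K_a σ'_v = 0.2721 × 28.55 = 7.771 kPa; u = γ_w × 1.70 = 16.68 kPa.
Total σ_h = 7.771 + 16.68 = 24.45 kPa.

24.4 kPa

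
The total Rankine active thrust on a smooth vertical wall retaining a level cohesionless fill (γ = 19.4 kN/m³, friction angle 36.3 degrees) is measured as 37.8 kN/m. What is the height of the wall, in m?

K_a = 0.2563. P_a = ½ K_a γ H² ⇒ H = √(2P_a/(K_a γ)).
H = √(2×37.8/(0.2563×19.4)) = 3.900 m.

3.90 m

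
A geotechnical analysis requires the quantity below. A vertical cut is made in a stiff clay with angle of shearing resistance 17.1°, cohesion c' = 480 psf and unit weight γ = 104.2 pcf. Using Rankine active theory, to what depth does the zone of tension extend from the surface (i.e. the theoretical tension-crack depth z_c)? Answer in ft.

K_a = tan²(45° − 17.1°/2) = 0.5455; √K_a = 0.7386.
The active pressure is zero where K_a γ z = 2c√K_a, so z_c = 2c/(γ√K_a) = 2×480/(104.2×0.7386) = 12.47 ft.

12.5 ft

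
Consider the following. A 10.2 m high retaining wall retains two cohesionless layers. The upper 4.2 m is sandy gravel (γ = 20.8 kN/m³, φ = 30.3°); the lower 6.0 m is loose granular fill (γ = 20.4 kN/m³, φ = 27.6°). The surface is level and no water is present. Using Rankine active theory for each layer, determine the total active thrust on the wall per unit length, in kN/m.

387 kN/m

K_a1 = tan²(45°−30.3°/2) = 0.3293; K_a2 = tan²(45°−27.6°/2) = 0.3668.
Layer 1: σ at base = K_a1 γ₁ h₁ = 28.77 kPa; P₁ = ½×28.77×4.2 = 60.42.
Layer 2: σ_v at top = γ₁h₁ = 87.36; σ_h top = K_a2×87.36 = 32.04; σ_h base = K_a2×(87.36+20.4×6.0) = 76.94.
P₂ = ½(32.04+76.94)×6.0 = 326.9. Total P_a = 60.42+326.9 = 387.3 kN/m.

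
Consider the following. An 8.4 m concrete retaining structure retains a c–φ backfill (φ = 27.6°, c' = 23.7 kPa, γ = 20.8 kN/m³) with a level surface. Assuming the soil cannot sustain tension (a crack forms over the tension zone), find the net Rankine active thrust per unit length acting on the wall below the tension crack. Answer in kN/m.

82.0 kN/m

K_a = 0.3668; √K_a = 0.6056.
Tension-crack depth z_c = 2c/(γ√K_a) = 2×23.7/(20.8×0.6056) = 3.763 m.
σ_a at base = K_a γ H − 2c√K_a = 0.3668×20.8×8.4 − 2×23.7×0.6056 = 35.38 kPa.
P_a = ½ × 35.38 × (H − z_c) = 0.5×35.38×4.637 = 82.02 kN/m.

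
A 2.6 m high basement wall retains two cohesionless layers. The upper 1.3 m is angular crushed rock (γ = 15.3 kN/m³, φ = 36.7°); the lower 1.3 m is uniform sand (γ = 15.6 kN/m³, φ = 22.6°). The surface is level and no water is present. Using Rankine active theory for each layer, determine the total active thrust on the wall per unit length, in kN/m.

K_a1 = tan²(45°−36.7°/2) = 0.2519; K_a2 = tan²(45°−22.6°/2) = 0.4448.
Layer 1: σ at base = K_a1 γ₁ h₁ = 5.009 kPa; P₁ = ½×5.009×1.3 = 3.256.
Layer 2: σ_v at top = γ₁h₁ = 19.89; σ_h top = K_a2×19.89 = 8.847; σ_h base = K_a2×(19.89+15.6×1.3) = 17.87.
P₂ = ½(8.847+17.87)×1.3 = 17.36. Total P_a = 3.256+17.36 = 20.62 kN/m.

20.6 kN/m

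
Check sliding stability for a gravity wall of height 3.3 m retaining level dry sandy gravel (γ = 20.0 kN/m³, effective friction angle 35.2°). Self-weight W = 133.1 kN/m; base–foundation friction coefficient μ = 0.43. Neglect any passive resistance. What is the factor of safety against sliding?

K_a = tan²(45° − 35.2°/2) = 0.2687.
P_a = ½K_aγH² = 0.5×0.2687×20.0×3.3² = 29.26 kN/m, acting at H/3 = 1.100 m above the base.
FS_sliding = μW / P_a = 0.43×133.1 / 29.26 = 1.956.

1.96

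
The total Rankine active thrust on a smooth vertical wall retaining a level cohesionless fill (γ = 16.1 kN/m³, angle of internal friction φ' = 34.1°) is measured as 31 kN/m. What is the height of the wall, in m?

K_a = 0.2815. P_a = ½ K_a γ H² ⇒ H = √(2P_a/(K_a γ)).
H = √(2×31/(0.2815×16.1)) = 3.698 m.

3.70 m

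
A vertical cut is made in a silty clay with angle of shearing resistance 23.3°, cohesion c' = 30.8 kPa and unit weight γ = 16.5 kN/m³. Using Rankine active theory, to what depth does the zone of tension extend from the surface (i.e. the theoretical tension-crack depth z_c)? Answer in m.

5.67 m

K_a = tan²(45° − 23.3°/2) = 0.4331; √K_a = 0.6581.
The active pressure is zero where K_a γ z = 2c√K_a, so z_c = 2c/(γ√K_a) = 2×30.8/(16.5×0.6581) = 5.673 m.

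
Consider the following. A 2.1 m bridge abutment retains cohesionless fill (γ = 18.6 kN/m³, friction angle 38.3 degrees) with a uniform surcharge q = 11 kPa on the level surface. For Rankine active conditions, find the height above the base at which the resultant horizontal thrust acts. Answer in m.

K_a = 0.2347.
Triangular part P₁ = ½K_aγH² = 9.627 at H/3 = 0.7000 m; rectangular part P₂ = K_a q H = 5.422 at H/2 = 1.050 m.
ȳ = (P₁·0.7000 + P₂·1.050)/(P₁+P₂) = 0.8261 m.

0.826 m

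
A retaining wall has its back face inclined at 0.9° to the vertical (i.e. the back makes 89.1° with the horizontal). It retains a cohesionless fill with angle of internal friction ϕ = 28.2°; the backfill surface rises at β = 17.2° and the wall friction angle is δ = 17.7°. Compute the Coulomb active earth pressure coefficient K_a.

K_a = sin²(α+φ) / [sin²α · sin(α−δ) · (1 + √{sin(φ+δ)sin(φ−β) / (sin(α−δ)sin(α+β))})²].
With α = 89.1°, φ = 28.2°, δ = 17.7°, β = 17.2°: K_a = 0.4325.

0.432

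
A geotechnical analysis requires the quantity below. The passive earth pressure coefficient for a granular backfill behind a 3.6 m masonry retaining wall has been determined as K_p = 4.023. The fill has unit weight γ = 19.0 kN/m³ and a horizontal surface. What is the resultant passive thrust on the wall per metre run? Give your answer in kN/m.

P = ½ K_p γ H² = 0.5 × 4.023 × 19.0 × 3.6² = 495.3 kN/m.

495 kN/m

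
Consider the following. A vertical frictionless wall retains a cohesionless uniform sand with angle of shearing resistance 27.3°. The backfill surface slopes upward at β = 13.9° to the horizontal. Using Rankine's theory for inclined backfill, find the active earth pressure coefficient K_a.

0.414

K_a = cos β · (cos β − √(cos²β − cos²φ)) / (cos β + √(cos²β − cos²φ)).
cos β = 0.9707, cos φ = 0.8886, √(cos²β − cos²φ) = 0.3907.
K_a = 0.9707 × (0.9707 − 0.3907)/(0.9707 + 0.3907) = 0.4136.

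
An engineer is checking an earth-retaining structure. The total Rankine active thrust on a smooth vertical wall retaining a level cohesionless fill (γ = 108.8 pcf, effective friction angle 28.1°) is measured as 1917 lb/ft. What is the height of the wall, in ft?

K_a = 0.3596. P_a = ½ K_a γ H² ⇒ H = √(2P_a/(K_a γ)).
H = √(2×1917/(0.3596×108.8)) = 9.899 ft.

9.90 ft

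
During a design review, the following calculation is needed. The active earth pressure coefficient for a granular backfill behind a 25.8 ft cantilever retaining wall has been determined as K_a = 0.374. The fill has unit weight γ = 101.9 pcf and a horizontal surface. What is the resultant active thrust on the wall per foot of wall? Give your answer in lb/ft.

P = ½ K_a γ H² = 0.5 × 0.374 × 101.9 × 25.8² = 12680 lb/ft.

12700 lb/ft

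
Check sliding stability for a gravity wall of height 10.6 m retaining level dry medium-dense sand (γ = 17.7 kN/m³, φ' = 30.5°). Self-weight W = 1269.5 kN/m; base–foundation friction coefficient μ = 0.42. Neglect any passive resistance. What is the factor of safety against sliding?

1.64

K_a = tan²(45° − 30.5°/2) = 0.3267.
P_a = ½K_aγH² = 0.5×0.3267×17.7×10.6² = 324.8 kN/m, acting at H/3 = 3.533 m above the base.
FS_sliding = μW / P_a = 0.42×1269.5 / 324.8 = 1.641.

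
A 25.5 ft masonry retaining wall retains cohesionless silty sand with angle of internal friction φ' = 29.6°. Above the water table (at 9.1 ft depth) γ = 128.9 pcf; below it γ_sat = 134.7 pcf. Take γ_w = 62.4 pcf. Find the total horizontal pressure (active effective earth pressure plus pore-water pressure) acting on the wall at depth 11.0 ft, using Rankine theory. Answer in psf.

K_a = (1 − sin φ)/(1 + sin φ) = 0.3387.
γ' = 134.7 − 62.4 = 72.30 pcf.
Effective vertical stress at 11.0 ft: σ'_v = 128.9×9.1 + 72.30×1.90 = 1310 psf.
σ'_h = K_a σ'_v = 0.3387 × 1310 = 443.9 psf; u = γ_w × 1.90 = 118.6 psf.
Total σ_h = 443.9 + 118.6 = 562.4 psf.

562 psf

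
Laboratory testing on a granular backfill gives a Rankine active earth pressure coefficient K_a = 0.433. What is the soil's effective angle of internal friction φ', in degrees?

23.3°

K_a = tan²(45° − φ/2) ⇒ 45° − φ/2 = arctan(√0.433) = 33.35°.
φ = 2(45° − 33.35°) = 23.31°.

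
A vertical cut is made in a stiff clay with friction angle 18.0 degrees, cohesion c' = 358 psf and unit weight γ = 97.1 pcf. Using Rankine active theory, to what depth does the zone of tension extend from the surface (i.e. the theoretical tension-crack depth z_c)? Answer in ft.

K_a = tan²(45° − 18.0°/2) = 0.5279; √K_a = 0.7265.
The active pressure is zero where K_a γ z = 2c√K_a, so z_c = 2c/(γ√K_a) = 2×358/(97.1×0.7265) = 10.15 ft.

10.1 ft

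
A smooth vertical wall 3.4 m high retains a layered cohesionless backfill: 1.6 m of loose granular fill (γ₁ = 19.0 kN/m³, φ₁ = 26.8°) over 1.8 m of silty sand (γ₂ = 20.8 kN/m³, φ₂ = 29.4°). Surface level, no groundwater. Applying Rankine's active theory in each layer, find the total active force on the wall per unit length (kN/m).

39.4 kN/m

K_a1 = tan²(45°−26.8°/2) = 0.3785; K_a2 = tan²(45°−29.4°/2) = 0.3415.
Layer 1: σ at base = K_a1 γ₁ h₁ = 11.51 kPa; P₁ = ½×11.51×1.6 = 9.205.
Layer 2: σ_v at top = γ₁h₁ = 30.40; σ_h top = K_a2×30.40 = 10.38; σ_h base = K_a2×(30.40+20.8×1.8) = 23.17.
P₂ = ½(10.38+23.17)×1.8 = 30.19. Total P_a = 9.205+30.19 = 39.40 kN/m.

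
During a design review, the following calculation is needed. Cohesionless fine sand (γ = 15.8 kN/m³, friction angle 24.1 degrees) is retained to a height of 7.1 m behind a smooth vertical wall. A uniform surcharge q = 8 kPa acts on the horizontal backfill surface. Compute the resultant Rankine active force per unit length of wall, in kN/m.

191 kN/m

K_a = tan²(45° − φ/2) = 0.4201.
Soil triangle: ½ K_a γ H² = 0.5×0.4201×15.8×7.1² = 167.3 kN/m.
Surcharge rectangle: K_a q H = 0.4201×8×7.1 = 23.86 kN/m.
Total = 167.3 + 23.86 = 191.2 kN/m.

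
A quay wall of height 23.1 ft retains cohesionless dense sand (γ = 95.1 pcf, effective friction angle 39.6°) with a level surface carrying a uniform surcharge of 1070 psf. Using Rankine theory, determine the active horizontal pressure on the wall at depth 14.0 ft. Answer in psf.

K_a = (1 − sin φ)/(1 + sin φ) = 0.2214.
σ_v = γz + q = 95.1 × 14.0 + 1070 = 2401 psf.
σ_h = K_a σ_v = 0.2214 × 2401 = 531.7 psf.

532 psf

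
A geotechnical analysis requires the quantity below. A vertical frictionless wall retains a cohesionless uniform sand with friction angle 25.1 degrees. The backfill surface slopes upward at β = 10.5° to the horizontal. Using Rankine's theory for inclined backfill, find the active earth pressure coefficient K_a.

0.432

K_a = cos β · (cos β − √(cos²β − cos²φ)) / (cos β + √(cos²β − cos²φ)).
cos β = 0.9833, cos φ = 0.9056, √(cos²β − cos²φ) = 0.3831.
K_a = 0.9833 × (0.9833 − 0.3831)/(0.9833 + 0.3831) = 0.4319.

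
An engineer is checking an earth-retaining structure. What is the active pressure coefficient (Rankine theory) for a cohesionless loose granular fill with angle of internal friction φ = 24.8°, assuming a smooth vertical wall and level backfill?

0.409

K_a = tan²(45° − φ/2) = tan²(32.60°) = 0.4090.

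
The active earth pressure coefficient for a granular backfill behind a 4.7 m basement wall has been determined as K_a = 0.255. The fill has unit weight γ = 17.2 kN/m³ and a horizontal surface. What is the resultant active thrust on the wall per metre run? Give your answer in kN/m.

P = ½ K_a γ H² = 0.5 × 0.255 × 17.2 × 4.7² = 48.44 kN/m.

48.4 kN/m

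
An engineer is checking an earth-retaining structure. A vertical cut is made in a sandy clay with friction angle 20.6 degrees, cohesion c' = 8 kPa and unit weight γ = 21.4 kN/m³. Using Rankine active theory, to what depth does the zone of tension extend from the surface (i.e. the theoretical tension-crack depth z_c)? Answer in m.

1.08 m

K_a = tan²(45° − 20.6°/2) = 0.4795; √K_a = 0.6924.
The active pressure is zero where K_a γ z = 2c√K_a, so z_c = 2c/(γ√K_a) = 2×8/(21.4×0.6924) = 1.080 m.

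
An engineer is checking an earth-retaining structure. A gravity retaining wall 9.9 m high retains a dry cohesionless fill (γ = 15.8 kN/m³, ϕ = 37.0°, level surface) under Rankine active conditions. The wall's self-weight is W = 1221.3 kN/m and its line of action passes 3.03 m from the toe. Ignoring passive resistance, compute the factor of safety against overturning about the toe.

K_a = tan²(45° − 37.0°/2) = 0.2486.
P_a = ½K_aγH² = 0.5×0.2486×15.8×9.9² = 192.5 kN/m, acting at H/3 = 3.300 m above the base.
Overturning moment M_o = P_a × H/3 = 192.5 × 3.300 = 635.2.
Resisting moment M_r = W × 3.03 = 1221.3 × 3.03 = 3701.
FS_overturning = M_r/M_o = 3701/635.2 = 5.826.

5.83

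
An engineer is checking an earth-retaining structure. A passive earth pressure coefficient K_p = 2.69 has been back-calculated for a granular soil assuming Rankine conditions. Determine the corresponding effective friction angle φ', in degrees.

K_p = (1+sin φ)/(1−sin φ) ⇒ sin φ = (K_p − 1)/(K_p + 1) = 0.4580.
φ = arcsin(0.4580) = 27.26°.

27.3°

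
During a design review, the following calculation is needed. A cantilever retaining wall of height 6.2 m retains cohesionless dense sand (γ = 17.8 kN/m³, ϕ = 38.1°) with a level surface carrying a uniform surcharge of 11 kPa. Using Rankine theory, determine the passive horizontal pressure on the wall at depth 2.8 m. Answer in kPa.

257 kPa

K_p = (1 + sin φ)/(1 − sin φ) = 4.222.
σ_v = γz + q = 17.8 × 2.8 + 11 = 60.84 kPa.
σ_h = K_p σ_v = 4.222 × 60.84 = 256.9 kPa.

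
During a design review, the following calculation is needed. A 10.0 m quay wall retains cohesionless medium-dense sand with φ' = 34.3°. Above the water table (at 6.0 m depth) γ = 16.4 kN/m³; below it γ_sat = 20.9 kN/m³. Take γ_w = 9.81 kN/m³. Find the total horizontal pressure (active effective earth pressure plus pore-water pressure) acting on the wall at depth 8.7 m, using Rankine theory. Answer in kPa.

62.3 kPa

K_a = (1 − sin φ)/(1 + sin φ) = 0.2792.
γ' = 20.9 − 9.81 = 11.09 kN/m³.
Effective vertical stress at 8.7 m: σ'_v = 16.4×6.0 + 11.09×2.70 = 128.3 kPa.
σ'_h = K_a σ'_v = 0.2792 × 128.3 = 35.83 kPa; u = γ_w × 2.70 = 26.49 kPa.
Total σ_h = 35.83 + 26.49 = 62.32 kPa.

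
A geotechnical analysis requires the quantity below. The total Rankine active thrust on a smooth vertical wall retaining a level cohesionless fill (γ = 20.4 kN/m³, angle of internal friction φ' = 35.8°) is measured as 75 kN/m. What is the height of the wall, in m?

5.30 m

K_a = 0.2619. P_a = ½ K_a γ H² ⇒ H = √(2P_a/(K_a γ)).
H = √(2×75/(0.2619×20.4)) = 5.299 m.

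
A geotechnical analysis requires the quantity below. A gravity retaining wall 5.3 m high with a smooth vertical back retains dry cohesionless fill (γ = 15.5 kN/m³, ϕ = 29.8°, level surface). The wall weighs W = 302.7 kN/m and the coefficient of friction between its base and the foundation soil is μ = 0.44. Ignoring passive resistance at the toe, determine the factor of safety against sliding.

1.82

K_a = tan²(45° − 29.8°/2) = 0.3360.
P_a = ½K_aγH² = 0.5×0.3360×15.5×5.3² = 73.15 kN/m, acting at H/3 = 1.767 m above the base.
FS_sliding = μW / P_a = 0.44×302.7 / 73.15 = 1.821.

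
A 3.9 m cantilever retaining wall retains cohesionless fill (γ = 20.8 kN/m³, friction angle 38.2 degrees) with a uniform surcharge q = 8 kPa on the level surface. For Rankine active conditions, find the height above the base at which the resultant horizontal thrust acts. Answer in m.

1.41 m

K_a = 0.2358.
Triangular part P₁ = ½K_aγH² = 37.30 at H/3 = 1.300 m; rectangular part P₂ = K_a q H = 7.356 at H/2 = 1.950 m.
ȳ = (P₁·1.300 + P₂·1.950)/(P₁+P₂) = 1.407 m.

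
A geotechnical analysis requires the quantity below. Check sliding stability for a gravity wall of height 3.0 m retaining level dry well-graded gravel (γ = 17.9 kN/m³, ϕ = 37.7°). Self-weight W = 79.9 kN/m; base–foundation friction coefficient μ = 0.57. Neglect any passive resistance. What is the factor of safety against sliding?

K_a = tan²(45° − 37.7°/2) = 0.2411.
P_a = ½K_aγH² = 0.5×0.2411×17.9×3.0² = 19.42 kN/m, acting at H/3 = 1.000 m above the base.
FS_sliding = μW / P_a = 0.57×79.9 / 19.42 = 2.345.

2.35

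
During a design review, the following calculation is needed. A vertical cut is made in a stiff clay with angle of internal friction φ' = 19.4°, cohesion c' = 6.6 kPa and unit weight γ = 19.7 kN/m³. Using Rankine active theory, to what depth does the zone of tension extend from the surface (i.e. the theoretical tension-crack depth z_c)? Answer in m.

K_a = tan²(45° − 19.4°/2) = 0.5013; √K_a = 0.7080.
The active pressure is zero where K_a γ z = 2c√K_a, so z_c = 2c/(γ√K_a) = 2×6.6/(19.7×0.7080) = 0.9463 m.

0.946 m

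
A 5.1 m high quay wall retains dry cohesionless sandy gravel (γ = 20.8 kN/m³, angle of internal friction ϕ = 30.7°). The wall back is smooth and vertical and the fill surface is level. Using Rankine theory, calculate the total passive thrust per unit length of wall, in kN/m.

835 kN/m

K_p = tan²(45° + φ/2) = 3.086.
P_p = ½ K_p γ H² = 0.5 × 3.086 × 20.8 × 5.1² = 834.8 kN/m.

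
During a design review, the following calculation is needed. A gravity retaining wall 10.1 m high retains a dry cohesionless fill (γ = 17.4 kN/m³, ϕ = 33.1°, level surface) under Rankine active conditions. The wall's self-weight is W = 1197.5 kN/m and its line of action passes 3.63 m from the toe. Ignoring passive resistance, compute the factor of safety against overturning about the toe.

K_a = tan²(45° − 33.1°/2) = 0.2936.
P_a = ½K_aγH² = 0.5×0.2936×17.4×10.1² = 260.5 kN/m, acting at H/3 = 3.367 m above the base.
Overturning moment M_o = P_a × H/3 = 260.5 × 3.367 = 877.2.
Resisting moment M_r = W × 3.63 = 1197.5 × 3.63 = 4347.
FS_overturning = M_r/M_o = 4347/877.2 = 4.956.

4.96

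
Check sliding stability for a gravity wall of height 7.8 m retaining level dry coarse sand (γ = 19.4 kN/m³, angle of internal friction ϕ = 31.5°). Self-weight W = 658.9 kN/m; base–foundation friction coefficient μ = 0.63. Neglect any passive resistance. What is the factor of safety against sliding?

2.24

K_a = tan²(45° − 31.5°/2) = 0.3136.
P_a = ½K_aγH² = 0.5×0.3136×19.4×7.8² = 185.1 kN/m, acting at H/3 = 2.600 m above the base.
FS_sliding = μW / P_a = 0.63×658.9 / 185.1 = 2.243.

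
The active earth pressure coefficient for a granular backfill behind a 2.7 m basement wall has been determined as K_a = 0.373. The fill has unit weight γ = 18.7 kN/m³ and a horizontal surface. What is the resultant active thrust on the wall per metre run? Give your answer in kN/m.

25.4 kN/m

P = ½ K_a γ H² = 0.5 × 0.373 × 18.7 × 2.7² = 25.42 kN/m.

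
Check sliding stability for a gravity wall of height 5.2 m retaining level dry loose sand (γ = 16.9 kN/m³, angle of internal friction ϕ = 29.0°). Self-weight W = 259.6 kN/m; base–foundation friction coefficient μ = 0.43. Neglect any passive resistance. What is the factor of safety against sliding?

K_a = tan²(45° − 29.0°/2) = 0.3470.
P_a = ½K_aγH² = 0.5×0.3470×16.9×5.2² = 79.28 kN/m, acting at H/3 = 1.733 m above the base.
FS_sliding = μW / P_a = 0.43×259.6 / 79.28 = 1.408.

1.41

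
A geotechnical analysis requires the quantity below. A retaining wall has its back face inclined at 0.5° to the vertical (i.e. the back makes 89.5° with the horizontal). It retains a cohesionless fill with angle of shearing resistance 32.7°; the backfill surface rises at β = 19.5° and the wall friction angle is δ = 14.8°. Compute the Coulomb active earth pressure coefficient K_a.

0.363

K_a = sin²(α+φ) / [sin²α · sin(α−δ) · (1 + √{sin(φ+δ)sin(φ−β) / (sin(α−δ)sin(α+β))})²].
With α = 89.5°, φ = 32.7°, δ = 14.8°, β = 19.5°: K_a = 0.3632.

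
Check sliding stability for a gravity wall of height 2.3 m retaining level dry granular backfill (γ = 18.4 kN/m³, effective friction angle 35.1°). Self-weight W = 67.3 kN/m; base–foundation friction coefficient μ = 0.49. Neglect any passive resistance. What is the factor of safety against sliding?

2.51

K_a = tan²(45° − 35.1°/2) = 0.2698.
P_a = ½K_aγH² = 0.5×0.2698×18.4×2.3² = 13.13 kN/m, acting at H/3 = 0.7667 m above the base.
FS_sliding = μW / P_a = 0.49×67.3 / 13.13 = 2.511.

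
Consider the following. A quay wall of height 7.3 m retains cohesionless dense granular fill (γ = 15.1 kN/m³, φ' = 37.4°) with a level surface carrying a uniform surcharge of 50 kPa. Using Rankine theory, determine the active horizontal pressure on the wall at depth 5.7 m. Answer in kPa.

K_a = (1 − sin φ)/(1 + sin φ) = 0.2443.
σ_v = γz + q = 15.1 × 5.7 + 50 = 136.1 kPa.
σ_h = K_a σ_v = 0.2443 × 136.1 = 33.24 kPa.

33.2 kPa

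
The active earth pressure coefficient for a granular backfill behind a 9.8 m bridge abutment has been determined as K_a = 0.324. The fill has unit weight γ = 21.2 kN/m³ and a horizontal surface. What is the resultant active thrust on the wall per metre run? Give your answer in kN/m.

330 kN/m

P = ½ K_a γ H² = 0.5 × 0.324 × 21.2 × 9.8² = 329.8 kN/m.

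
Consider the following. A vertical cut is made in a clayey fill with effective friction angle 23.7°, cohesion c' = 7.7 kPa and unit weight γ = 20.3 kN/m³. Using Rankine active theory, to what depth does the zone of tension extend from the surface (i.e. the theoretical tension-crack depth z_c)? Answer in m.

K_a = tan²(45° − 23.7°/2) = 0.4266; √K_a = 0.6531.
The active pressure is zero where K_a γ z = 2c√K_a, so z_c = 2c/(γ√K_a) = 2×7.7/(20.3×0.6531) = 1.162 m.

1.16 m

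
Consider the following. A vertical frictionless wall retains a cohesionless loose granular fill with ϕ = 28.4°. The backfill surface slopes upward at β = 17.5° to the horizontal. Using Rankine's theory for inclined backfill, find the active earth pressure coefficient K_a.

K_a = cos β · (cos β − √(cos²β − cos²φ)) / (cos β + √(cos²β − cos²φ)).
cos β = 0.9537, cos φ = 0.8796, √(cos²β − cos²φ) = 0.3685.
K_a = 0.9537 × (0.9537 − 0.3685)/(0.9537 + 0.3685) = 0.4221.

0.422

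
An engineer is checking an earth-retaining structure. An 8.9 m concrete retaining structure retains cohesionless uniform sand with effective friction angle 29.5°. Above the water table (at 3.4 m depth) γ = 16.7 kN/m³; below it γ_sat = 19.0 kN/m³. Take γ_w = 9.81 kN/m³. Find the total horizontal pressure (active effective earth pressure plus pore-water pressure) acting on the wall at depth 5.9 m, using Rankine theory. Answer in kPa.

51.6 kPa

K_a = (1 − sin φ)/(1 + sin φ) = 0.3401.
γ' = 19.0 − 9.81 = 9.190 kN/m³.
Effective vertical stress at 5.9 m: σ'_v = 16.7×3.4 + 9.190×2.50 = 79.75 kPa.
σ'_h = K_a σ'_v = 0.3401 × 79.75 = 27.12 kPa; u = γ_w × 2.50 = 24.53 kPa.
Total σ_h = 27.12 + 24.53 = 51.65 kPa.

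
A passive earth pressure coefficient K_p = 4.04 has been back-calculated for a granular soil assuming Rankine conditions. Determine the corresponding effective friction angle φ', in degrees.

K_p = (1+sin φ)/(1−sin φ) ⇒ sin φ = (K_p − 1)/(K_p + 1) = 0.6032.
φ = arcsin(0.6032) = 37.10°.

37.1°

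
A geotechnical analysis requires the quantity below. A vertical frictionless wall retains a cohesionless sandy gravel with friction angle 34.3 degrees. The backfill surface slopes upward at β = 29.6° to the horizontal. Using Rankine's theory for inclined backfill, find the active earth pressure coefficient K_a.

0.456

K_a = cos β · (cos β − √(cos²β − cos²φ)) / (cos β + √(cos²β − cos²φ)).
cos β = 0.8695, cos φ = 0.8261, √(cos²β − cos²φ) = 0.2713.
K_a = 0.8695 × (0.8695 − 0.2713)/(0.8695 + 0.2713) = 0.4560.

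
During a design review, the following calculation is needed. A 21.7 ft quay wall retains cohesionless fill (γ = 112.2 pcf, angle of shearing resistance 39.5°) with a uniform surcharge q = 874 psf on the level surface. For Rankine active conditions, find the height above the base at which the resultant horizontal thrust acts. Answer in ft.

K_a = 0.2224.
Triangular part P₁ = ½K_aγH² = 5876 at H/3 = 7.233 ft; rectangular part P₂ = K_a q H = 4219 at H/2 = 10.85 ft.
ȳ = (P₁·7.233 + P₂·10.85)/(P₁+P₂) = 8.745 ft.

8.74 ft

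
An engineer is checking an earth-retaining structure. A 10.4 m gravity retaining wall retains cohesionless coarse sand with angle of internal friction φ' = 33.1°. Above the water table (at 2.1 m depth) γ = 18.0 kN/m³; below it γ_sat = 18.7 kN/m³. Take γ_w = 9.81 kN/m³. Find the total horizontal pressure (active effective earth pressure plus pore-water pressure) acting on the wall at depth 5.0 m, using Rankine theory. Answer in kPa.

K_a = (1 − sin φ)/(1 + sin φ) = 0.2936.
γ' = 18.7 − 9.81 = 8.890 kN/m³.
Effective vertical stress at 5.0 m: σ'_v = 18.0×2.1 + 8.890×2.90 = 63.58 kPa.
σ'_h = K_a σ'_v = 0.2936 × 63.58 = 18.67 kPa; u = γ_w × 2.90 = 28.45 kPa.
Total σ_h = 18.67 + 28.45 = 47.11 kPa.

47.1 kPa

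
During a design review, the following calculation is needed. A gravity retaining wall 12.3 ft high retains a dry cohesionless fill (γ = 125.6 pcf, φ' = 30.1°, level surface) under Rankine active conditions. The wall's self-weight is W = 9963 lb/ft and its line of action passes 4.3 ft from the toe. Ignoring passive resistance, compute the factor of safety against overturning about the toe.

K_a = tan²(45° − 30.1°/2) = 0.3320.
P_a = ½K_aγH² = 0.5×0.3320×125.6×12.3² = 3154 lb/ft, acting at H/3 = 4.100 ft above the base.
Overturning moment M_o = P_a × H/3 = 3154 × 4.100 = 12930.
Resisting moment M_r = W × 4.3 = 9963 × 4.3 = 42840.
FS_overturning = M_r/M_o = 42840/12930 = 3.313.

3.31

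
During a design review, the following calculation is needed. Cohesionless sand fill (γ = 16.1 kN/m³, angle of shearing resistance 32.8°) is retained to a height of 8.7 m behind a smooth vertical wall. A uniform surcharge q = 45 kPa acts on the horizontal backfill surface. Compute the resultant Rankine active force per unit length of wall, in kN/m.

298 kN/m

K_a = tan²(45° − φ/2) = 0.2973.
Soil triangle: ½ K_a γ H² = 0.5×0.2973×16.1×8.7² = 181.1 kN/m.
Surcharge rectangle: K_a q H = 0.2973×45×8.7 = 116.4 kN/m.
Total = 181.1 + 116.4 = 297.5 kN/m.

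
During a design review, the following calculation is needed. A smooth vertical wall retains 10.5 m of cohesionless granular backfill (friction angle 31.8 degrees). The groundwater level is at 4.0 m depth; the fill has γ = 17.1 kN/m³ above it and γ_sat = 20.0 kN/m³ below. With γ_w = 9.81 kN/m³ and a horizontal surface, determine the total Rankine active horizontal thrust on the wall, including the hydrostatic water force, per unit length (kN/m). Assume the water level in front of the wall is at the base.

K_a = tan²(45° − φ/2) = 0.3098.
γ' = 20.0 − 9.81 = 10.19 kN/m³. Depth below WT = 6.5 m.
σ'_h at WT = K_a γ d_w = 21.19 kPa; at base = 21.19 + K_a γ' × 6.5 = 41.71 kPa.
P₁ (0–4.0 m) = ½×21.19×4.0 = 42.38. P₂ (4.0–10.5 m) = ½(21.19+41.71)×6.5 = 204.4.
P_w = ½ γ_w h₂² = 0.5×9.81×6.5² = 207.2. Total = 42.38+204.4+207.2 = 454.0 kN/m.

454 kN/m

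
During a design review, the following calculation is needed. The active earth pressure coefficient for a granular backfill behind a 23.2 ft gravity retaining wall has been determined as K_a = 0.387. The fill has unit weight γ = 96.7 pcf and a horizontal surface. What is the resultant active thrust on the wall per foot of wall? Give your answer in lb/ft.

10100 lb/ft

P = ½ K_a γ H² = 0.5 × 0.387 × 96.7 × 23.2² = 10070 lb/ft.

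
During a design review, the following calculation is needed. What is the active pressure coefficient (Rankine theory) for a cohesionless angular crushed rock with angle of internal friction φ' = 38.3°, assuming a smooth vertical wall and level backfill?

0.235

K_a = tan²(45° − φ/2) = tan²(25.85°) = 0.2347.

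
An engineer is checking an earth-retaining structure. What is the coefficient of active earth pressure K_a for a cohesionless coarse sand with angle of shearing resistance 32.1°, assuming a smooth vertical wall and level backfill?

0.306

K_a = tan²(45° − φ/2) = tan²(28.95°) = 0.3060.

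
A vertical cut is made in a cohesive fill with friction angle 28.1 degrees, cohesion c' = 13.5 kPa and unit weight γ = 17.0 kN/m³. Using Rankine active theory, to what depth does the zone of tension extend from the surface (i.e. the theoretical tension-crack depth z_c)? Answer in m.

K_a = tan²(45° − 28.1°/2) = 0.3596; √K_a = 0.5997.
The active pressure is zero where K_a γ z = 2c√K_a, so z_c = 2c/(γ√K_a) = 2×13.5/(17.0×0.5997) = 2.648 m.

2.65 m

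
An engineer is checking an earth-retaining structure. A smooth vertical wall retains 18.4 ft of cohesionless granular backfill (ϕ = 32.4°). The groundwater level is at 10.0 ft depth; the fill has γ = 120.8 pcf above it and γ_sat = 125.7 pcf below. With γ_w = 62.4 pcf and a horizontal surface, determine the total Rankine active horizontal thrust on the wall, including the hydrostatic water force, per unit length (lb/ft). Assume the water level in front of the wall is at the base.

K_a = tan²(45° − φ/2) = 0.3022.
γ' = 125.7 − 62.4 = 63.30 pcf. Depth below WT = 8.4 ft.
σ'_h at WT = K_a γ d_w = 365.1 psf; at base = 365.1 + K_a γ' × 8.4 = 525.8 psf.
P₁ (0–10.0 ft) = ½×365.1×10.0 = 1825. P₂ (10.0–18.4 ft) = ½(365.1+525.8)×8.4 = 3742.
P_w = ½ γ_w h₂² = 0.5×62.4×8.4² = 2201. Total = 1825+3742+2201 = 7769 lb/ft.

7770 lb/ft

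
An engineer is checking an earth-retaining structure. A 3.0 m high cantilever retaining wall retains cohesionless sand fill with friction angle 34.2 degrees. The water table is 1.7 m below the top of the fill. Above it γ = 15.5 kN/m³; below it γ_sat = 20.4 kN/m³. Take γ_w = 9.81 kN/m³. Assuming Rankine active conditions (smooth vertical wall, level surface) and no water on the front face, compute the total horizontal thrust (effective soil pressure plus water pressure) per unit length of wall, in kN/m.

26.7 kN/m

K_a = tan²(45° − φ/2) = 0.2803.
γ' = 20.4 − 9.81 = 10.59 kN/m³. Depth below WT = 1.3 m.
σ'_h at WT = K_a γ d_w = 7.387 kPa; at base = 7.387 + K_a γ' × 1.3 = 11.25 kPa.
P₁ (0–1.7 m) = ½×7.387×1.7 = 6.279. P₂ (1.7–3.0 m) = ½(7.387+11.25)×1.3 = 12.11.
P_w = ½ γ_w h₂² = 0.5×9.81×1.3² = 8.289. Total = 6.279+12.11+8.289 = 26.68 kN/m.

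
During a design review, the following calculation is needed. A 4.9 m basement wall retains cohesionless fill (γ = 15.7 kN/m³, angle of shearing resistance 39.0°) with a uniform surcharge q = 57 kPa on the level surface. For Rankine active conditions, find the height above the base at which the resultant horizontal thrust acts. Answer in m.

2.12 m

K_a = 0.2275.
Triangular part P₁ = ½K_aγH² = 42.88 at H/3 = 1.633 m; rectangular part P₂ = K_a q H = 63.54 at H/2 = 2.450 m.
ȳ = (P₁·1.633 + P₂·2.450)/(P₁+P₂) = 2.121 m.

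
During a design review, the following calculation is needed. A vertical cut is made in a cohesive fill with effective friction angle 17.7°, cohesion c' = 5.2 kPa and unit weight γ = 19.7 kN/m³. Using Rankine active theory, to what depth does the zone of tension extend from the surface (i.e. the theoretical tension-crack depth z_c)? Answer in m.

0.723 m

K_a = tan²(45° − 17.7°/2) = 0.5337; √K_a = 0.7306.
The active pressure is zero where K_a γ z = 2c√K_a, so z_c = 2c/(γ√K_a) = 2×5.2/(19.7×0.7306) = 0.7226 m.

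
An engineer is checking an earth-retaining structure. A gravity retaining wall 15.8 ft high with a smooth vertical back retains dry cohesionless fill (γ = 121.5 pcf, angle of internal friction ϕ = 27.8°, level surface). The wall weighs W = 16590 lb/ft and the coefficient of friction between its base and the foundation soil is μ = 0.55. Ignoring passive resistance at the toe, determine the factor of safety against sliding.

1.65

K_a = tan²(45° − 27.8°/2) = 0.3639.
P_a = ½K_aγH² = 0.5×0.3639×121.5×15.8² = 5519 lb/ft, acting at H/3 = 5.267 ft above the base.
FS_sliding = μW / P_a = 0.55×16590 / 5519 = 1.653.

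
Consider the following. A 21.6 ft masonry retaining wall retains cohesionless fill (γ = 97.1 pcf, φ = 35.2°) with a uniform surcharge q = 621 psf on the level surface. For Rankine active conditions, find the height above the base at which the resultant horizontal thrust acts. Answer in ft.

K_a = 0.2687.
Triangular part P₁ = ½K_aγH² = 6086 at H/3 = 7.200 ft; rectangular part P₂ = K_a q H = 3604 at H/2 = 10.80 ft.
ȳ = (P₁·7.200 + P₂·10.80)/(P₁+P₂) = 8.539 ft.

8.54 ft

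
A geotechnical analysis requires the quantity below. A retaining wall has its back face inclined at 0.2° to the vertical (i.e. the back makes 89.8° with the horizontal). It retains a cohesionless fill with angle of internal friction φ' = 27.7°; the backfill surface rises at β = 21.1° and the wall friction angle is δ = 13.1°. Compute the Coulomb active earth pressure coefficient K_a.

K_a = sin²(α+φ) / [sin²α · sin(α−δ) · (1 + √{sin(φ+δ)sin(φ−β) / (sin(α−δ)sin(α+β))})²].
With α = 89.8°, φ = 27.7°, δ = 13.1°, β = 21.1°: K_a = 0.4878.

0.488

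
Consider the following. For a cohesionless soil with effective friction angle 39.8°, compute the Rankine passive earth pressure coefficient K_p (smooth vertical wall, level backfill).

4.56

K_p = (1 + sin φ)/(1 − sin φ) = tan²(45° + 39.8°/2) = 4.557.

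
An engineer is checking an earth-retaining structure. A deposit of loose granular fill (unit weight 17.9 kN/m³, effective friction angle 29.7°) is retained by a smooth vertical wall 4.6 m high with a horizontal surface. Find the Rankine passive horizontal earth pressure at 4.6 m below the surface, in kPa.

244 kPa

K_p = (1 + sin φ)/(1 − sin φ) = 2.964.
σ_h = K_p γ z = 2.964 × 17.9 × 4.6 = 244.1 kPa.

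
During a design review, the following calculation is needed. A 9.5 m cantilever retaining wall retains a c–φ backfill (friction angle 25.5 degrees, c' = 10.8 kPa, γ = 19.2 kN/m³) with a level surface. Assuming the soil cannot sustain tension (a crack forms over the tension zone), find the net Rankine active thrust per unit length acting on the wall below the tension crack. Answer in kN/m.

K_a = 0.3981; √K_a = 0.6310.
Tension-crack depth z_c = 2c/(γ√K_a) = 2×10.8/(19.2×0.6310) = 1.783 m.
σ_a at base = K_a γ H − 2c√K_a = 0.3981×19.2×9.5 − 2×10.8×0.6310 = 58.99 kPa.
P_a = ½ × 58.99 × (H − z_c) = 0.5×58.99×7.717 = 227.6 kN/m.

228 kN/m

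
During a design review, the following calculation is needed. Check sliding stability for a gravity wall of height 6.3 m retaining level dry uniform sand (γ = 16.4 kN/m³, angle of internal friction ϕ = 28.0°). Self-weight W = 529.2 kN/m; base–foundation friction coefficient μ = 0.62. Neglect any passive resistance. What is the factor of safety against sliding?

K_a = tan²(45° − 28.0°/2) = 0.3610.
P_a = ½K_aγH² = 0.5×0.3610×16.4×6.3² = 117.5 kN/m, acting at H/3 = 2.100 m above the base.
FS_sliding = μW / P_a = 0.62×529.2 / 117.5 = 2.792.

2.79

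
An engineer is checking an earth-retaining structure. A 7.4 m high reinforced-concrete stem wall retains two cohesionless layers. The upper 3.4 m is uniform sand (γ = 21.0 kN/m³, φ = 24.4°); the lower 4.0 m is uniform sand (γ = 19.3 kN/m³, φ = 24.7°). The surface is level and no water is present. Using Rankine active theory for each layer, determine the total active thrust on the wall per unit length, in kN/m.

231 kN/m

K_a1 = tan²(45°−24.4°/2) = 0.4153; K_a2 = tan²(45°−24.7°/2) = 0.4106.
Layer 1: σ at base = K_a1 γ₁ h₁ = 29.65 kPa; P₁ = ½×29.65×3.4 = 50.41.
Layer 2: σ_v at top = γ₁h₁ = 71.40; σ_h top = K_a2×71.40 = 29.31; σ_h base = K_a2×(71.40+19.3×4.0) = 61.01.
P₂ = ½(29.31+61.01)×4.0 = 180.7. Total P_a = 50.41+180.7 = 231.1 kN/m.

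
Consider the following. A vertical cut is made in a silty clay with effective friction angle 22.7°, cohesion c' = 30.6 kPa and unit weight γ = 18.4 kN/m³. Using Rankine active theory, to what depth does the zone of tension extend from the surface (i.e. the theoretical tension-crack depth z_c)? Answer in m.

K_a = tan²(45° − 22.7°/2) = 0.4431; √K_a = 0.6657.
The active pressure is zero where K_a γ z = 2c√K_a, so z_c = 2c/(γ√K_a) = 2×30.6/(18.4×0.6657) = 4.997 m.

5.00 m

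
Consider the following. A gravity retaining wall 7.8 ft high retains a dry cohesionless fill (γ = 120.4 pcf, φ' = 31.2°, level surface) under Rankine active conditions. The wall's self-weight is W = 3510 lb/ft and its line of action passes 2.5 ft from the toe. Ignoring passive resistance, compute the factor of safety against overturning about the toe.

2.90

K_a = tan²(45° − 31.2°/2) = 0.3175.
P_a = ½K_aγH² = 0.5×0.3175×120.4×7.8² = 1163 lb/ft, acting at H/3 = 2.600 ft above the base.
Overturning moment M_o = P_a × H/3 = 1163 × 2.600 = 3023.
Resisting moment M_r = W × 2.5 = 3510 × 2.5 = 8775.
FS_overturning = M_r/M_o = 8775/3023 = 2.902.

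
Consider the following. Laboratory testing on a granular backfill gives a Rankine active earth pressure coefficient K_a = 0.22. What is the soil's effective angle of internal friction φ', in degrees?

K_a = tan²(45° − φ/2) ⇒ 45° − φ/2 = arctan(√0.22) = 25.13°.
φ = 2(45° − 25.13°) = 39.74°.

39.7°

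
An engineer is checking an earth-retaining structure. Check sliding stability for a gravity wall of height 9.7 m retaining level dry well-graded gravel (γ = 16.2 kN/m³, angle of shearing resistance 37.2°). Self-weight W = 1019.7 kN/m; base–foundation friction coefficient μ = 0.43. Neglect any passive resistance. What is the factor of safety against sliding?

2.33

K_a = tan²(45° − 37.2°/2) = 0.2464.
P_a = ½K_aγH² = 0.5×0.2464×16.2×9.7² = 187.8 kN/m, acting at H/3 = 3.233 m above the base.
FS_sliding = μW / P_a = 0.43×1019.7 / 187.8 = 2.335.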